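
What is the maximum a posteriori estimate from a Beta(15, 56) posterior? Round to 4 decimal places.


The MAP estimate equals the mode of the distribution.
Mode of Beta(a,b) = (a-1)/(a+b-2)
= 14/69
= 0.2029

0.2029


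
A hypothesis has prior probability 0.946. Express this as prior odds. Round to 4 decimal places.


Odds = P(H) / P(not H) = 0.946 / 0.054
= 17.5185

17.5185


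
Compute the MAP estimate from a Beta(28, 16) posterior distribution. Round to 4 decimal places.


MAP = mode of Beta distribution
= (alpha - 1)/(alpha + beta - 2)
= (28-1)/(28+16-2)
= 27/42 = 0.6429

0.6429


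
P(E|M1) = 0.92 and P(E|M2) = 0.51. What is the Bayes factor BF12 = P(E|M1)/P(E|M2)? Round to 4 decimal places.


Bayes factor BF12 = P(E|M1) / P(E|M2)
= 0.92 / 0.51
= 1.8039

1.8039


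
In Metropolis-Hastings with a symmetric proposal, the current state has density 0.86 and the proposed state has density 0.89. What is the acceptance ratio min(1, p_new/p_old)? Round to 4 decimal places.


Ratio = p_new / p_old = 0.89 / 0.86 = 1.0349
Acceptance = min(1, 1.0349) = 1.0

1.0


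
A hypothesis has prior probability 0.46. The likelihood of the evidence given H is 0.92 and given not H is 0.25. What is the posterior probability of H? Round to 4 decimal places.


Using Bayes' theorem:
P(E) = 0.46 * 0.92 + 0.54 * 0.25
P(E) = 0.5582
P(H|E) = (0.46 * 0.92) / 0.5582 = 0.7582

0.7582


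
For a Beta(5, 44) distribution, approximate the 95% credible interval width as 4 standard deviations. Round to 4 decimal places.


Variance of Beta(a,b) = ab / ((a+b)^2 * (a+b+1))
= 5*44 / ((49)^2 * 50)
= 0.0018
SD = sqrt(0.0018) = 0.0428
Width = 4 * SD = 0.1712

0.1712


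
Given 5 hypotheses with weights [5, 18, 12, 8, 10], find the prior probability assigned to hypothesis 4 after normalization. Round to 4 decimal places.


To normalize, divide each weight by the sum of all weights.
Sum = 53
Prior(H4) = 8/53 = 0.1509

0.1509


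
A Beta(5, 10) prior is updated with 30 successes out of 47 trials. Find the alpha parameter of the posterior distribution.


In the Beta-Binomial conjugate update:
alpha_post = alpha_prior + successes
= 5 + 30
= 35

35


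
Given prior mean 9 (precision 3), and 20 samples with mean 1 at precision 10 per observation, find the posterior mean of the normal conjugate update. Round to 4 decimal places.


The posterior mean is a precision-weighted average of prior and data.
Post. prec. = 3 + 200 = 203
Post. mean = (27 + 200)/203 = 227/203 = 1.1182

1.1182


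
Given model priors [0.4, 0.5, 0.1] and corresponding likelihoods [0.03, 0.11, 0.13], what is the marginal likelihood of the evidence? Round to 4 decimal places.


P(E) = sum_i P(M_i) P(E|M_i)
= 0.012 + 0.055 + 0.013
= 0.08

0.08


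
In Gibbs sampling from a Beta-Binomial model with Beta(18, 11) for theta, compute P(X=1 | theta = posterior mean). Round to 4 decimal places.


Posterior mean = alpha/(alpha+beta) = 18/29 = 0.6207
P(X=1|theta=mean) = theta = 0.6207

0.6207


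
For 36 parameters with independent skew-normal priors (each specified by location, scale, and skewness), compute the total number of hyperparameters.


A skew-normal prior has 3 hyperparameters per parameter.
Total = 36 * 3 = 108

108


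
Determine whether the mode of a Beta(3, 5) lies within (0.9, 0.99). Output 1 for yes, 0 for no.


First find the mode: (a-1)/(a+b-2) = 0.3333
Is 0.3333 in (0.9, 0.99)? 0

0


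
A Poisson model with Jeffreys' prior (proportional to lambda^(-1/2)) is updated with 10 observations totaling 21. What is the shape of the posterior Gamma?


Posterior = Gamma(0.5 + S, n)
= Gamma(0.5 + 21, 10)
Posterior shape = 0.5 + S = 0.5 + 21 = 21.5

21.5


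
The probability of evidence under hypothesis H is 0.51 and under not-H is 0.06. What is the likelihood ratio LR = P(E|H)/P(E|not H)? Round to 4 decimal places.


LR = 0.51 / 0.06
= 8.5

8.5


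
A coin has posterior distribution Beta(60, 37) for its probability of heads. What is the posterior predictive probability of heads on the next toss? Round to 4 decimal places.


Posterior predictive = E[theta] = alpha/(alpha+beta)
= 60/97
= 0.6186

0.6186


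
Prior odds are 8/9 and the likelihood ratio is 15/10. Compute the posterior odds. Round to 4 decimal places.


Posterior odds = prior odds * likelihood ratio
= (8/9) * (15/10)
= 120 / 90
= 1.3333

1.3333


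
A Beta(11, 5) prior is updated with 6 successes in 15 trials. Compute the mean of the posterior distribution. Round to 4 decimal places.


After update: Beta(17, 14)
Mean = 17 / (17 + 14) = 17 / 31
= 0.5484

0.5484


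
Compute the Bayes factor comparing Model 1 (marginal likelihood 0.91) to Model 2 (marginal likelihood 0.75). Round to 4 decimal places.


BF12 = marginal likelihood of M1 / marginal likelihood of M2
= 0.91/0.75
= 1.2133

1.2133


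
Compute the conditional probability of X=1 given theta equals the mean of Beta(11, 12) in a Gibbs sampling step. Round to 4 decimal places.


Mean of Beta(11, 12) = 0.4783
P(X=1 | theta=0.4783) = 0.4783

0.4783


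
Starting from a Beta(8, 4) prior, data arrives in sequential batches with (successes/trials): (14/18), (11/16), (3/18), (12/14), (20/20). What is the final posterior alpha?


In sequential Bayesian updating, we sum all successes.
Total successes = 60
Final alpha = 8 + 60 = 68

68


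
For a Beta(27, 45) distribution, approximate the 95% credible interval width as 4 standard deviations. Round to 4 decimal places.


Variance of Beta(a,b) = ab / ((a+b)^2 * (a+b+1))
= 27*45 / ((72)^2 * 73)
= 0.0032
SD = sqrt(0.0032) = 0.0567
Width = 4 * SD = 0.2266

0.2266


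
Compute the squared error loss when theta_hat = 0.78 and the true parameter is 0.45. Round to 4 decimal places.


L = (theta_hat - theta_true)^2
= (0.78 - 0.45)^2
= 0.33^2 = 0.1089

0.1089


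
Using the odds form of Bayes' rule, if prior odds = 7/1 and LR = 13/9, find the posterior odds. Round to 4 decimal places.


Bayes' rule in odds form: posterior odds = prior odds * LR
= (7 * 13) / (1 * 9)
= 91/9 = 10.1111

10.1111


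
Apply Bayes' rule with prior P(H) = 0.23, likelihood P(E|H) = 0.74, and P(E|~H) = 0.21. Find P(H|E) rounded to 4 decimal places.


Step 1: Compute marginal P(E) = P(E|H)P(H) + P(E|~H)P(~H)
= 0.74*0.23 + 0.21*0.77 = 0.3319
Step 2: P(H|E) = P(E|H)P(H)/P(E) = 0.1702/0.3319
= 0.5128

0.5128


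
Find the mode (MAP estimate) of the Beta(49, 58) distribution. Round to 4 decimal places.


For Beta(a,b) with a,b > 1:
Mode = (a-1)/(a+b-2) = (49-1)/(107-2)
= 48/105 = 0.4571

0.4571


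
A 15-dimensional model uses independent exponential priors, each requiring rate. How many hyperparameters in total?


Per parameter: 1 (rate).
Total = 15 * 1 = 15

15


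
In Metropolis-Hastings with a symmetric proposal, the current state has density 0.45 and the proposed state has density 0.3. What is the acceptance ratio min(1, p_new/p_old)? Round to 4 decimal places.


Ratio = p_new / p_old = 0.3 / 0.45 = 0.6667
Acceptance = min(1, 0.6667) = 0.6667

0.6667


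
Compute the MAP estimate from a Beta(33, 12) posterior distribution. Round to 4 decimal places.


MAP = mode of Beta distribution
= (alpha - 1)/(alpha + beta - 2)
= (33-1)/(33+12-2)
= 32/43 = 0.7442

0.7442


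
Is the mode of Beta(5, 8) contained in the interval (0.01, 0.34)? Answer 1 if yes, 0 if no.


Mode = (a-1)/(a+b-2) = 4/11 = 0.3636
Interval: (0.01, 0.34)
Contains mode? 0

0


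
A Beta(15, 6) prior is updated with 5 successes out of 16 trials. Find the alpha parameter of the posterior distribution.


In the Beta-Binomial conjugate update:
alpha_post = alpha_prior + successes
= 15 + 5
= 20

20


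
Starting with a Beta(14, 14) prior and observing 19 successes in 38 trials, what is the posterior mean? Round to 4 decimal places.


Posterior parameters: alpha = 14 + 19 = 33
beta = 14 + 19 = 33
Posterior mean = alpha / (alpha + beta) = 33 / 66
= 0.5

0.5


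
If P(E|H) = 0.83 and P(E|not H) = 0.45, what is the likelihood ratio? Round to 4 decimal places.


Likelihood ratio = P(E|H) / P(E|not H)
= 0.83 / 0.45
= 1.8444

1.8444


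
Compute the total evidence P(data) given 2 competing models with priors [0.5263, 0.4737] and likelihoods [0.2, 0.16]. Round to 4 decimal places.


Marginal likelihood = sum P(model_i) * P(data|model_i)
Model 1: 0.5263 * 0.2 = 0.1053
Model 2: 0.4737 * 0.16 = 0.0758
Total = 0.1811

0.1811


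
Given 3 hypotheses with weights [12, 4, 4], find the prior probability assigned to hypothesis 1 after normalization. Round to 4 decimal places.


To normalize, divide each weight by the sum of all weights.
Sum = 20
Prior(H1) = 12/20 = 0.6

0.6


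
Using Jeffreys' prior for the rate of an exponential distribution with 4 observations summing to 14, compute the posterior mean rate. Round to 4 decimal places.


Jeffreys' prior leads to posterior Gamma(4, 14).
Mean = 4/14 = 0.2857

0.2857


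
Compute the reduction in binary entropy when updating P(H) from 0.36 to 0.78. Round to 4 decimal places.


H_before = -p*log2(p) - (1-p)*log2(1-p) for p=0.36: 0.9427
H_after for p=0.78: 0.7602
Reduction = 0.9427 - 0.7602 = 0.1825

0.1825


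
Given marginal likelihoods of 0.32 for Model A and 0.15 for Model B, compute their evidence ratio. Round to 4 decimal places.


Ratio = ML(A) / ML(B) = 0.32/0.15
= 2.1333

2.1333


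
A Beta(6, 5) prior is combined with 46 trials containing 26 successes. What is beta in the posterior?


In conjugate updating:
beta_posterior = beta_prior + (n - k)
= 5 + (46 - 26)
= 5 + 20 = 25

25


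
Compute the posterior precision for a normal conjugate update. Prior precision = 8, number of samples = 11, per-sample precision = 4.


tau_post = tau_0 + n * tau
= 8 + 11 * 4 = 52

52


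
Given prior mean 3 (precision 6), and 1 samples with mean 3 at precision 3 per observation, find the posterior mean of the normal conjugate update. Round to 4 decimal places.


The posterior mean is a precision-weighted average of prior and data.
Post. prec. = 6 + 3 = 9
Post. mean = (18 + 9)/9 = 27/9 = 3.0

3.0


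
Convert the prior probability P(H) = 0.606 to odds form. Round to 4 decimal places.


P(not H) = 1 - 0.606 = 0.394
Odds = 0.606 / 0.394 = 1.5381

1.5381


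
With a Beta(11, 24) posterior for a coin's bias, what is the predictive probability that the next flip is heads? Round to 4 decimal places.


The predictive probability equals the posterior mean.
P(next = heads) = alpha / (alpha + beta)
= 11 / 35 = 0.3143

0.3143


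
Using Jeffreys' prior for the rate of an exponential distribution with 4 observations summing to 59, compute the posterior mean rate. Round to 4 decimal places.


Jeffreys' prior leads to posterior Gamma(4, 59).
Mean = 4/59 = 0.0678

0.0678


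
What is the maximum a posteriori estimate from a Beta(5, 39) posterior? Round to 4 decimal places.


The MAP estimate equals the mode of the distribution.
Mode of Beta(a,b) = (a-1)/(a+b-2)
= 4/42
= 0.0952

0.0952


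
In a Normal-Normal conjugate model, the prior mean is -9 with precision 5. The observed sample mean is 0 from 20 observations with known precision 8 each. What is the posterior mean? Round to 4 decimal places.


Posterior precision = tau0 + n*tau = 5 + 20*8 = 165
Posterior mean = (tau0*mu0 + n*tau*xbar) / posterior_precision
= (5*-9 + 20*8*0) / 165
= -45 / 165 = -0.2727

-0.2727


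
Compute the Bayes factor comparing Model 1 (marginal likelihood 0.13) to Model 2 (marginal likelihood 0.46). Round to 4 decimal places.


BF12 = marginal likelihood of M1 / marginal likelihood of M2
= 0.13/0.46
= 0.2826

0.2826


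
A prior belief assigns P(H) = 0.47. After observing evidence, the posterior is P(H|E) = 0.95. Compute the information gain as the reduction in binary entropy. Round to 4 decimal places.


H(prior) = -0.47*log2(0.47) - 0.53*log2(0.53)
= 0.9974
H(post) = -0.95*log2(0.95) - 0.05*log2(0.05)
= 0.2864
IG = 0.9974 - 0.2864 = 0.711

0.711


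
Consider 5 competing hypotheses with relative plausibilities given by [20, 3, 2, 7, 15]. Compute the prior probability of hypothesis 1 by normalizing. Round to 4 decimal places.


Sum of weights = 20 + 3 + 2 + 7 + 15 = 47
Normalized prior for H1 = 20 / 47
= 0.4255

0.4255


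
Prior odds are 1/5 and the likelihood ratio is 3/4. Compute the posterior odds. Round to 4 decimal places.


Posterior odds = prior odds * likelihood ratio
= (1/5) * (3/4)
= 3 / 20
= 0.15

0.15


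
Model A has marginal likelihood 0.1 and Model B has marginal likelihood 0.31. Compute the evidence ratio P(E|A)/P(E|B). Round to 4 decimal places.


Evidence ratio = P(E|A) / P(E|B)
= 0.1 / 0.31
= 0.3226

0.3226


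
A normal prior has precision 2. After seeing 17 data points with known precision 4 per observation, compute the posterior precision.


In the conjugate normal model, precisions add:
tau_posterior = tau_prior + n * tau_data
= 2 + 17*4 = 70

70


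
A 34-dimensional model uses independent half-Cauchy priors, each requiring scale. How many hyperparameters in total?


Per parameter: 1 (scale).
Total = 34 * 1 = 34

34


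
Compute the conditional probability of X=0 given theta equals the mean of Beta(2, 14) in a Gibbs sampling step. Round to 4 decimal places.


Mean of Beta(2, 14) = 0.125
P(X=0 | theta=0.125) = 0.875

0.875


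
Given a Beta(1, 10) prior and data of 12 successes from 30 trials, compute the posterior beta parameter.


Number of failures = 30 - 12 = 18
Posterior beta = 10 + 18 = 28

28


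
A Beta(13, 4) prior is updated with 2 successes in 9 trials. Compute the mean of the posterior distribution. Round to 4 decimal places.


After update: Beta(15, 11)
Mean = 15 / (15 + 11) = 15 / 26
= 0.5769

0.5769


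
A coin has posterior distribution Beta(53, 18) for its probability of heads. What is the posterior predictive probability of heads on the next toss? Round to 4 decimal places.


Posterior predictive = E[theta] = alpha/(alpha+beta)
= 53/71
= 0.7465

0.7465


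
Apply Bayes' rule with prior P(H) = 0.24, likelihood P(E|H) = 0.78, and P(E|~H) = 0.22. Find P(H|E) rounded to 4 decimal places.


Step 1: Compute marginal P(E) = P(E|H)P(H) + P(E|~H)P(~H)
= 0.78*0.24 + 0.22*0.76 = 0.3544
Step 2: P(H|E) = P(E|H)P(H)/P(E) = 0.1872/0.3544
= 0.5282

0.5282


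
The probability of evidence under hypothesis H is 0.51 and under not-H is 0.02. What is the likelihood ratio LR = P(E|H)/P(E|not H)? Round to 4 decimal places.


LR = 0.51 / 0.02
= 25.5

25.5


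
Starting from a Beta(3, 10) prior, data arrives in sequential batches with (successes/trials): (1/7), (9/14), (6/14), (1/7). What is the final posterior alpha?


In sequential Bayesian updating, we sum all successes.
Total successes = 17
Final alpha = 3 + 17 = 20

20


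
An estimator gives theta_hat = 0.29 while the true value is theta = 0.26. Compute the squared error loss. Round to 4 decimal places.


The squared error loss is (theta_hat - theta)^2
= (0.29 - 0.26)^2
= (0.03)^2 = 0.0009

0.0009


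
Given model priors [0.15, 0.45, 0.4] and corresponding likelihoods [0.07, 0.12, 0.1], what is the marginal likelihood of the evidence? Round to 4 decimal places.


P(E) = sum_i P(M_i) P(E|M_i)
= 0.0105 + 0.054 + 0.04
= 0.1045

0.1045


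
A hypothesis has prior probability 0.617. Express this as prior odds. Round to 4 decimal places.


Odds = P(H) / P(not H) = 0.617 / 0.383
= 1.611

1.611


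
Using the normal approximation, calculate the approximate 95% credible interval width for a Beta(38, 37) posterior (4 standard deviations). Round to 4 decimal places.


Var(Beta) = 38*37/(75^2 * 76) = 0.0033
SD = 0.0573
Width ~ 4*SD = 0.2294

0.2294


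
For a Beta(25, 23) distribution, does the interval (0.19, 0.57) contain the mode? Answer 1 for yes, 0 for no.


Mode of Beta(a,b) = (a-1)/(a+b-2)
= (25-1)/(25+23-2) = 0.5217
Check: 0.19 <= 0.5217 <= 0.57?
Result: 1

1


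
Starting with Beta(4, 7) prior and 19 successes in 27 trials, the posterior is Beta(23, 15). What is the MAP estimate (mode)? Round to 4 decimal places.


The mode of Beta(a, b) when a > 1 and b > 1 is (a-1)/(a+b-2)
= (23 - 1) / (23 + 15 - 2)
= 22 / 36
= 0.6111

0.6111


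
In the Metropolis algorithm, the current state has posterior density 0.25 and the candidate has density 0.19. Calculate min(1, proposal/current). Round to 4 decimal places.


Ratio = 0.19/0.25 = 0.76
Acceptance probability = min(1, 0.76)
= 0.76

0.76


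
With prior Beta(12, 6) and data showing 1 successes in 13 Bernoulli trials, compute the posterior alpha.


Conjugate update: alpha_posterior = alpha_prior + k
= 12 + 1 = 13

13


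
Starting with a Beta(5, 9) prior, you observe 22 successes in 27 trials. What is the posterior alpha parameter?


For a Beta-Binomial conjugate model:
Posterior alpha = prior alpha + number of successes
= 5 + 22 = 27

27


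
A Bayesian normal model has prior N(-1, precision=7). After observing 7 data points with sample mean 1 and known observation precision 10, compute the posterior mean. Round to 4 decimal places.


Posterior mean = (prior_precision * prior_mean + n * data_precision * data_mean) / (prior_precision + n * data_precision)
Numerator = 7*-1 + 7*10*1 = 63
Denominator = 7 + 7*10 = 77
Posterior mean = 0.8182

0.8182


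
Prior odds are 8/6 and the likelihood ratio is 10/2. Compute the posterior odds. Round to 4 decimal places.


Posterior odds = prior odds * likelihood ratio
= (8/6) * (10/2)
= 80 / 12
= 6.6667

6.6667


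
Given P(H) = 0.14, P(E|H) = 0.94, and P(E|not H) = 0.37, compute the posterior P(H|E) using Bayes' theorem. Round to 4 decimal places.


By Bayes' theorem: P(H|E) = P(E|H)*P(H) / P(E)
P(E) = P(E|H)*P(H) + P(E|not H)*P(not H)
P(E) = 0.94*0.14 + 0.37*0.86 = 0.4498
P(H|E) = 0.94*0.14 / 0.4498 = 0.2926

0.2926


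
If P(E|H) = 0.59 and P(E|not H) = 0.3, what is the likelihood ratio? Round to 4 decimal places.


Likelihood ratio = P(E|H) / P(E|not H)
= 0.59 / 0.3
= 1.9667

1.9667


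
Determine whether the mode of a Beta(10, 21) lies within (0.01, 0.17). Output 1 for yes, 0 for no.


First find the mode: (a-1)/(a+b-2) = 0.3103
Is 0.3103 in (0.01, 0.17)? 0

0


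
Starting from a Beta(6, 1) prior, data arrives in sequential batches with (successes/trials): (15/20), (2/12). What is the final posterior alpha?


In sequential Bayesian updating, we sum all successes.
Total successes = 17
Final alpha = 6 + 17 = 23

23


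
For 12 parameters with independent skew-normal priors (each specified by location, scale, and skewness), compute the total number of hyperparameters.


A skew-normal prior has 3 hyperparameters per parameter.
Total = 12 * 3 = 36

36


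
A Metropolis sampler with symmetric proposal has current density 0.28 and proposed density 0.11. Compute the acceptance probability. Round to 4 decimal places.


For symmetric proposals, acceptance = min(1, pi(x*)/pi(x))
= min(1, 0.11/0.28)
= min(1, 0.3929) = 0.3929

0.3929


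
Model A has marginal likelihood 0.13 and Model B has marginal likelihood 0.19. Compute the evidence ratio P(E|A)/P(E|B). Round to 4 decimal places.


Evidence ratio = P(E|A) / P(E|B)
= 0.13 / 0.19
= 0.6842

0.6842


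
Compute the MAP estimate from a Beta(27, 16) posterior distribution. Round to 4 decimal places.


MAP = mode of Beta distribution
= (alpha - 1)/(alpha + beta - 2)
= (27-1)/(27+16-2)
= 26/41 = 0.6341

0.6341


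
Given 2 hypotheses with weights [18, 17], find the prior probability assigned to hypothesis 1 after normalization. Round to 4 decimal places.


To normalize, divide each weight by the sum of all weights.
Sum = 35
Prior(H1) = 18/35 = 0.5143

0.5143


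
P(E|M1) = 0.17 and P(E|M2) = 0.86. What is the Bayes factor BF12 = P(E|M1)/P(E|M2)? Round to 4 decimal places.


Bayes factor BF12 = P(E|M1) / P(E|M2)
= 0.17 / 0.86
= 0.1977

0.1977


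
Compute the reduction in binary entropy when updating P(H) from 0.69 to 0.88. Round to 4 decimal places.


H_before = -p*log2(p) - (1-p)*log2(1-p) for p=0.69: 0.8932
H_after for p=0.88: 0.5294
Reduction = 0.8932 - 0.5294 = 0.3638

0.3638


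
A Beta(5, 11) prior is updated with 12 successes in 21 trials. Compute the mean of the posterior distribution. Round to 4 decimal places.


After update: Beta(17, 20)
Mean = 17 / (17 + 20) = 17 / 37
= 0.4595

0.4595


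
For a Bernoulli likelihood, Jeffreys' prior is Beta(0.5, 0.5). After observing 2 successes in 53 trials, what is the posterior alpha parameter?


Jeffreys' prior for Bernoulli is Beta(0.5, 0.5).
Posterior is Beta(0.5 + k, 0.5 + n - k).
Posterior alpha = 0.5 + k = 0.5 + 2 = 2.5

2.5


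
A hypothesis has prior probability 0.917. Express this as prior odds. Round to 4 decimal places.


Odds = P(H) / P(not H) = 0.917 / 0.083
= 11.0482

11.0482


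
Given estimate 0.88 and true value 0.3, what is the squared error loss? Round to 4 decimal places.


Squared error = (estimate - true)^2
Difference = 0.58
Loss = 0.58^2 = 0.3364

0.3364


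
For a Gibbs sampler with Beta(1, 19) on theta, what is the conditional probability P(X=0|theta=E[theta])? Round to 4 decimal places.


E[theta] = 1/(1+19) = 0.05
P(X=0|theta) = 1 - theta = 0.95

0.95


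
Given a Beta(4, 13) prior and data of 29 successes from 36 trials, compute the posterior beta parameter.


Number of failures = 36 - 29 = 7
Posterior beta = 13 + 7 = 20

20


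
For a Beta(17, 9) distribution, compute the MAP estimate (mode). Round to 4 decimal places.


MAP = mode = (a-1)/(a+b-2)
= (17-1)/(17+9-2)
= 16/24 = 0.6667

0.6667


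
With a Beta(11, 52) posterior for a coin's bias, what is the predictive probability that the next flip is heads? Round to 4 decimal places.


The predictive probability equals the posterior mean.
P(next = heads) = alpha / (alpha + beta)
= 11 / 63 = 0.1746

0.1746


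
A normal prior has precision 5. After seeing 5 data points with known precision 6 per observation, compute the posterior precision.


In the conjugate normal model, precisions add:
tau_posterior = tau_prior + n * tau_data
= 5 + 5*6 = 35

35


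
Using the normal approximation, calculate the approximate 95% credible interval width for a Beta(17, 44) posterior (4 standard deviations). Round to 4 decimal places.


Var(Beta) = 17*44/(61^2 * 62) = 0.0032
SD = 0.0569
Width ~ 4*SD = 0.2278

0.2278


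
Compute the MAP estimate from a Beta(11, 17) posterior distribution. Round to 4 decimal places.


MAP = mode of Beta distribution
= (alpha - 1)/(alpha + beta - 2)
= (11-1)/(11+17-2)
= 10/26 = 0.3846

0.3846


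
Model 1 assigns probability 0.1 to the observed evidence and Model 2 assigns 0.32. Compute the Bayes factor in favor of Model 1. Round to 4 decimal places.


BF = P(data|M1) / P(data|M2)
= 0.1 / 0.32 = 0.3125

0.3125


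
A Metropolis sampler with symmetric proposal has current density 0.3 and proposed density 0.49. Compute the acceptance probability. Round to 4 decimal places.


For symmetric proposals, acceptance = min(1, pi(x*)/pi(x))
= min(1, 0.49/0.3)
= min(1, 1.6333) = 1.0

1.0


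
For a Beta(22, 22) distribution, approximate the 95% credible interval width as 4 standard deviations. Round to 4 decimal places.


Variance of Beta(a,b) = ab / ((a+b)^2 * (a+b+1))
= 22*22 / ((44)^2 * 45)
= 0.0056
SD = sqrt(0.0056) = 0.0745
Width = 4 * SD = 0.2981

0.2981


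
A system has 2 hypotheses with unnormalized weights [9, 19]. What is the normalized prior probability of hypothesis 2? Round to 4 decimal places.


The normalized prior is the weight divided by the total.
Total weight = 28
P(H2) = 19 / 28 = 0.6786

0.6786


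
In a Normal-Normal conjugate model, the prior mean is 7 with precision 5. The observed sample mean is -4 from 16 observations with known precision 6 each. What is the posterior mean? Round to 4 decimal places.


Posterior precision = tau0 + n*tau = 5 + 16*6 = 101
Posterior mean = (tau0*mu0 + n*tau*xbar) / posterior_precision
= (5*7 + 16*6*-4) / 101
= -349 / 101 = -3.4554

-3.4554


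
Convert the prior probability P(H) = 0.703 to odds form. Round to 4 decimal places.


P(not H) = 1 - 0.703 = 0.297
Odds = 0.703 / 0.297 = 2.367

2.367


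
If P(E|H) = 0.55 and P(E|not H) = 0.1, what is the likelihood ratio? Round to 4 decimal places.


Likelihood ratio = P(E|H) / P(E|not H)
= 0.55 / 0.1
= 5.5

5.5


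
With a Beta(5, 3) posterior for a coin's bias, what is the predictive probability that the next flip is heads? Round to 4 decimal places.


The predictive probability equals the posterior mean.
P(next = heads) = alpha / (alpha + beta)
= 5 / 8 = 0.625

0.625


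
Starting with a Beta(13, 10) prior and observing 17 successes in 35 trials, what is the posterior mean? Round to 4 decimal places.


Posterior parameters: alpha = 13 + 17 = 30
beta = 10 + 18 = 28
Posterior mean = alpha / (alpha + beta) = 30 / 58
= 0.5172

0.5172


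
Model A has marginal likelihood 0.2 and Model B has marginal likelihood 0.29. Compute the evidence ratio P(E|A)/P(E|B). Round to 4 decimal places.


Evidence ratio = P(E|A) / P(E|B)
= 0.2 / 0.29
= 0.6897

0.6897


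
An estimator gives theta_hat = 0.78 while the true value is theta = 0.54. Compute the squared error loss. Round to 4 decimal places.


The squared error loss is (theta_hat - theta)^2
= (0.78 - 0.54)^2
= (0.24)^2 = 0.0576

0.0576


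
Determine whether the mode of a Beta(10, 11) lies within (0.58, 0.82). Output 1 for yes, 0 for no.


First find the mode: (a-1)/(a+b-2) = 0.4737
Is 0.4737 in (0.58, 0.82)? 0

0


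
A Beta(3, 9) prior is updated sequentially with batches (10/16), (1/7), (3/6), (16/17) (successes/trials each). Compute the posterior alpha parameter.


Sequential conjugate updating is equivalent to a single batch update.
Total successes across all batches = 30
alpha_posterior = alpha_prior + total_successes = 3 + 30
= 33

33


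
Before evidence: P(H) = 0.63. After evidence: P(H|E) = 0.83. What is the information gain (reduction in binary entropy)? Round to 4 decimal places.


Prior entropy = 0.9507
Posterior entropy = 0.6577
Information gain = 0.9507 - 0.6577 = 0.293

0.293


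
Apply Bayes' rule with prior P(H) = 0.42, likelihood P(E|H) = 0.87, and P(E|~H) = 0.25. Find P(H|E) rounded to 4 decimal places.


Step 1: Compute marginal P(E) = P(E|H)P(H) + P(E|~H)P(~H)
= 0.87*0.42 + 0.25*0.58 = 0.5104
Step 2: P(H|E) = P(E|H)P(H)/P(E) = 0.3654/0.5104
= 0.7159

0.7159


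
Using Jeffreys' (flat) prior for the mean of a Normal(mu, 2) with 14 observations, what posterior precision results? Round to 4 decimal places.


Flat prior means prior precision is 0.
Posterior precision = n / sigma^2 = 14/2 = 7.0

7.0


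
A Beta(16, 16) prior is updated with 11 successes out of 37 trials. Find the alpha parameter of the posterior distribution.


In the Beta-Binomial conjugate update:
alpha_post = alpha_prior + successes
= 16 + 11
= 27

27


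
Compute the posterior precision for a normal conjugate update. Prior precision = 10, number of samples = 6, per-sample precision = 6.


tau_post = tau_0 + n * tau
= 10 + 6 * 6 = 46

46


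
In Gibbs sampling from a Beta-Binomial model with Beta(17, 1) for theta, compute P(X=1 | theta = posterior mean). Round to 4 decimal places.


Posterior mean = alpha/(alpha+beta) = 17/18 = 0.9444
P(X=1|theta=mean) = theta = 0.9444

0.9444


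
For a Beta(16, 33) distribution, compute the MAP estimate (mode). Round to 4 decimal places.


MAP = mode = (a-1)/(a+b-2)
= (16-1)/(16+33-2)
= 15/47 = 0.3191

0.3191


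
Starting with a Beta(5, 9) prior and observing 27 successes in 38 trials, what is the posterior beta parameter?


Posterior beta = prior beta + failures
Failures = 38 - 27 = 11
beta_post = 9 + 11 = 20

20


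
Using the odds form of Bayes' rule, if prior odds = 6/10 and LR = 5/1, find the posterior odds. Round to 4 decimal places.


Bayes' rule in odds form: posterior odds = prior odds * LR
= (6 * 5) / (10 * 1)
= 30/10 = 3.0

3.0


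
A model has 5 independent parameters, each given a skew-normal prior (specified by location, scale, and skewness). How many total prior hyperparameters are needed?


Each skew-normal prior needs 3 hyperparameters (location, scale, and skewness).
Total = 3 * 5 = 15

15


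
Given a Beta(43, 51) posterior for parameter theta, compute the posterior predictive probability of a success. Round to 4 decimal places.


For a Beta-Bernoulli model, the predictive probability is the mean:
P(success) = 43/(43+51) = 43/94 = 0.4574

0.4574


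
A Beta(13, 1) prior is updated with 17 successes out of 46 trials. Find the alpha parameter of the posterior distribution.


In the Beta-Binomial conjugate update:
alpha_post = alpha_prior + successes
= 13 + 17
= 30

30


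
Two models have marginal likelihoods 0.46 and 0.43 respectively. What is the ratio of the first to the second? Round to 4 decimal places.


Evidence ratio = 0.46 / 0.43
= 1.0698

1.0698


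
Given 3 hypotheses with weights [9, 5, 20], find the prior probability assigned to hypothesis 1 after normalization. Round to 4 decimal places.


To normalize, divide each weight by the sum of all weights.
Sum = 34
Prior(H1) = 9/34 = 0.2647

0.2647


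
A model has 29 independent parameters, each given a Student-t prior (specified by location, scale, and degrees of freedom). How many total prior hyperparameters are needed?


Each Student-t prior needs 3 hyperparameters (location, scale, and degrees of freedom).
Total = 3 * 29 = 87

87


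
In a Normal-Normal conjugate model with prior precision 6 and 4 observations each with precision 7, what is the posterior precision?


Posterior precision = prior precision + n * observation precision
= 6 + 4 * 7
= 6 + 28 = 34

34


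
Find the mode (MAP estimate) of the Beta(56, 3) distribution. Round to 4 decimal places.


For Beta(a,b) with a,b > 1:
Mode = (a-1)/(a+b-2) = (56-1)/(59-2)
= 55/57 = 0.9649

0.9649


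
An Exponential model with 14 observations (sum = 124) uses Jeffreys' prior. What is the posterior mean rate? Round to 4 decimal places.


Posterior Gamma(14, 124)
E[lambda] = 14/124 = 0.1129

0.1129


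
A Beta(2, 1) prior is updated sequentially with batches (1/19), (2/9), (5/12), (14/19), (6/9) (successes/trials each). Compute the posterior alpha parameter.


Sequential conjugate updating is equivalent to a single batch update.
Total successes across all batches = 28
alpha_posterior = alpha_prior + total_successes = 2 + 28
= 30

30


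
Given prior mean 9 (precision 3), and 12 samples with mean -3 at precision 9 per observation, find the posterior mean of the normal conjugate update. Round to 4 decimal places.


The posterior mean is a precision-weighted average of prior and data.
Post. prec. = 3 + 108 = 111
Post. mean = (27 + -324)/111 = -297/111 = -2.6757

-2.6757


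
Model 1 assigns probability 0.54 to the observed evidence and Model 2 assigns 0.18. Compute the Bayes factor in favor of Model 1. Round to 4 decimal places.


BF = P(data|M1) / P(data|M2)
= 0.54 / 0.18 = 3.0

3.0


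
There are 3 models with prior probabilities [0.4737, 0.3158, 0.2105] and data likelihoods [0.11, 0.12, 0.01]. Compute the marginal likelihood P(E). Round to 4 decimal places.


P(E) = sum over models of P(M_i) * P(E|M_i)
= 0.4737*0.11 + 0.3158*0.12 + 0.2105*0.01
= 0.0921

0.0921


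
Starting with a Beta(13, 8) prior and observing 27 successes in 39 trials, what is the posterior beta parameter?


Posterior beta = prior beta + failures
Failures = 39 - 27 = 12
beta_post = 8 + 12 = 20

20


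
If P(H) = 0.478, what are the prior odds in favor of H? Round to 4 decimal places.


Prior odds = P(H) / (1 - P(H))
= 0.478 / 0.522
= 0.9157

0.9157


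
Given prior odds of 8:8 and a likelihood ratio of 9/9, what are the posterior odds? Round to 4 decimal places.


Posterior odds = prior odds * LR
Prior odds = 8/8 = 1.0
LR = 9/9 = 1.0
Posterior odds = 1.0 * 1.0 = 1.0

1.0


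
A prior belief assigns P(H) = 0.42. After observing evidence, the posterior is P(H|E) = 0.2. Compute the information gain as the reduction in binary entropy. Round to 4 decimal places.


H(prior) = -0.42*log2(0.42) - 0.58*log2(0.58)
= 0.9815
H(post) = -0.2*log2(0.2) - 0.8*log2(0.8)
= 0.7219
IG = 0.9815 - 0.7219 = 0.2595

0.2595


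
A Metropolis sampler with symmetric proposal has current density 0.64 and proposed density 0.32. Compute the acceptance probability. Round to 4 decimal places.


For symmetric proposals, acceptance = min(1, pi(x*)/pi(x))
= min(1, 0.32/0.64)
= min(1, 0.5) = 0.5

0.5


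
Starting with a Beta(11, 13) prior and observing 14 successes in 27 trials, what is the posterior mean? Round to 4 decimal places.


Posterior parameters: alpha = 11 + 14 = 25
beta = 13 + 13 = 26
Posterior mean = alpha / (alpha + beta) = 25 / 51
= 0.4902

0.4902


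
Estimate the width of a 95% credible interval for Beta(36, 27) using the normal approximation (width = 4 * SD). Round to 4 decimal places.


For Beta(a,b): Var = ab/((a+b)^2(a+b+1))
Var = 0.0038, SD = 0.0619
Approximate 95% CI width = 4 * 0.0619 = 0.2474

0.2474


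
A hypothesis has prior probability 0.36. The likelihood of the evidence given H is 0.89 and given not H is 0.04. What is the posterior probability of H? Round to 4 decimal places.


Using Bayes' theorem:
P(E) = 0.36 * 0.89 + 0.64 * 0.04
P(E) = 0.346
P(H|E) = (0.36 * 0.89) / 0.346 = 0.926

0.926


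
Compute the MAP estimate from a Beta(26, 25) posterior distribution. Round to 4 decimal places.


MAP = mode of Beta distribution
= (alpha - 1)/(alpha + beta - 2)
= (26-1)/(26+25-2)
= 25/49 = 0.5102

0.5102


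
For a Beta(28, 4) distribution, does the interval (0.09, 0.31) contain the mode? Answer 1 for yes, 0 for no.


Mode of Beta(a,b) = (a-1)/(a+b-2)
= (28-1)/(28+4-2) = 0.9
Check: 0.09 <= 0.9 <= 0.31?
Result: 0

0


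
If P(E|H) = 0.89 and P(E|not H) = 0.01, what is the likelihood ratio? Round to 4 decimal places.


Likelihood ratio = P(E|H) / P(E|not H)
= 0.89 / 0.01
= 89.0

89.0


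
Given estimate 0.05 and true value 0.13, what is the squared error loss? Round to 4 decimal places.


Squared error = (estimate - true)^2
Difference = -0.08
Loss = -0.08^2 = 0.0064

0.0064


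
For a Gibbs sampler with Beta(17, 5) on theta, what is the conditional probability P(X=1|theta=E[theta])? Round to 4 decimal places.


E[theta] = 17/(17+5) = 0.7727
P(X=1|theta) = theta = 0.7727

0.7727


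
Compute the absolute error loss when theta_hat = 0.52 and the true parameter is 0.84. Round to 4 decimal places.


L = |theta_hat - theta_true|
= |0.52 - 0.84| = 0.32

0.32


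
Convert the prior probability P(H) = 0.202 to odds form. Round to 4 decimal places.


P(not H) = 1 - 0.202 = 0.798
Odds = 0.202 / 0.798 = 0.2531

0.2531


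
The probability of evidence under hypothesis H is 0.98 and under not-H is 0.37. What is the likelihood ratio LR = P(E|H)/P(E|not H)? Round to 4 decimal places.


LR = 0.98 / 0.37
= 2.6486

2.6486


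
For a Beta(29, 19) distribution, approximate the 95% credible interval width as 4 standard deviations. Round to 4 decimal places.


Variance of Beta(a,b) = ab / ((a+b)^2 * (a+b+1))
= 29*19 / ((48)^2 * 49)
= 0.0049
SD = sqrt(0.0049) = 0.0699
Width = 4 * SD = 0.2794

0.2794


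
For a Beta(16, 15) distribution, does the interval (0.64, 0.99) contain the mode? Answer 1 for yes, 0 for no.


Mode of Beta(a,b) = (a-1)/(a+b-2)
= (16-1)/(16+15-2) = 0.5172
Check: 0.64 <= 0.5172 <= 0.99?
Result: 0

0


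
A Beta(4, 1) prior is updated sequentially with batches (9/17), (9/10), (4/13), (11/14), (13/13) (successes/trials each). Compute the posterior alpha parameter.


Sequential conjugate updating is equivalent to a single batch update.
Total successes across all batches = 46
alpha_posterior = alpha_prior + total_successes = 4 + 46
= 50

50


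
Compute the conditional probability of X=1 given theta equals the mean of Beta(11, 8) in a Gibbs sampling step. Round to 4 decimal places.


Mean of Beta(11, 8) = 0.5789
P(X=1 | theta=0.5789) = 0.5789

0.5789


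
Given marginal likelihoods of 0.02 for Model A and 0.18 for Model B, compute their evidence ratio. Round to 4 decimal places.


Ratio = ML(A) / ML(B) = 0.02/0.18
= 0.1111

0.1111


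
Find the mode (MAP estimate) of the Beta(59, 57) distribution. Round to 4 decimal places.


For Beta(a,b) with a,b > 1:
Mode = (a-1)/(a+b-2) = (59-1)/(116-2)
= 58/114 = 0.5088

0.5088


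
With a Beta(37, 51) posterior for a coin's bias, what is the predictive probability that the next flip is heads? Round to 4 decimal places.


The predictive probability equals the posterior mean.
P(next = heads) = alpha / (alpha + beta)
= 37 / 88 = 0.4205

0.4205


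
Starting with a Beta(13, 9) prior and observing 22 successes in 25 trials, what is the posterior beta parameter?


Posterior beta = prior beta + failures
Failures = 25 - 22 = 3
beta_post = 9 + 3 = 12

12


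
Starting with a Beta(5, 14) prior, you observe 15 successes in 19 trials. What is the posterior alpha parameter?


For a Beta-Binomial conjugate model:
Posterior alpha = prior alpha + number of successes
= 5 + 15 = 20

20


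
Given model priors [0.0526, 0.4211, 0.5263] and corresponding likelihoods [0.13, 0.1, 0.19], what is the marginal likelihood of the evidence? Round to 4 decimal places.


P(E) = sum_i P(M_i) P(E|M_i)
= 0.0068 + 0.0421 + 0.1
= 0.1489

0.1489


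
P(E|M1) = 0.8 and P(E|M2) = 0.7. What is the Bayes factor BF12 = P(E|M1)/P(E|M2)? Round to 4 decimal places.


Bayes factor BF12 = P(E|M1) / P(E|M2)
= 0.8 / 0.7
= 1.1429

1.1429


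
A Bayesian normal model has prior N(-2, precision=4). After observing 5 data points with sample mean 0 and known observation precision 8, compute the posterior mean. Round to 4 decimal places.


Posterior mean = (prior_precision * prior_mean + n * data_precision * data_mean) / (prior_precision + n * data_precision)
Numerator = 4*-2 + 5*8*0 = -8
Denominator = 4 + 5*8 = 44
Posterior mean = -0.1818

-0.1818


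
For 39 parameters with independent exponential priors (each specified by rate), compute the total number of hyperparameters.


A exponential prior has 1 hyperparameter per parameter.
Total = 39 * 1 = 39

39


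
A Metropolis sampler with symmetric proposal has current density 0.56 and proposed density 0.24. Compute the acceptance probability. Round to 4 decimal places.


For symmetric proposals, acceptance = min(1, pi(x*)/pi(x))
= min(1, 0.24/0.56)
= min(1, 0.4286) = 0.4286

0.4286


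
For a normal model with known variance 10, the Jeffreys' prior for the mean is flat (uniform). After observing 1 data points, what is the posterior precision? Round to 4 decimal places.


Jeffreys' prior for normal mean (known variance) is flat.
Prior precision = 0.
Posterior precision = prior_prec + n/sigma^2 = 0 + 1/10
= 0.1

0.1


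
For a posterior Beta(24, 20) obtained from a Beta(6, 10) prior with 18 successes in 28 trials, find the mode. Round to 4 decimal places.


Mode = (alpha - 1) / (alpha + beta - 2)
= 23 / 42
= 0.5476

0.5476


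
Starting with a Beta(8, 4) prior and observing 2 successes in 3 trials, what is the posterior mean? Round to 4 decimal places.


Posterior parameters: alpha = 8 + 2 = 10
beta = 4 + 1 = 5
Posterior mean = alpha / (alpha + beta) = 10 / 15
= 0.6667

0.6667


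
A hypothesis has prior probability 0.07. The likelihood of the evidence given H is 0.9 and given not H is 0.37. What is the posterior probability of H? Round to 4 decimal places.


Using Bayes' theorem:
P(E) = 0.07 * 0.9 + 0.93 * 0.37
P(E) = 0.4071
P(H|E) = (0.07 * 0.9) / 0.4071 = 0.1548

0.1548
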